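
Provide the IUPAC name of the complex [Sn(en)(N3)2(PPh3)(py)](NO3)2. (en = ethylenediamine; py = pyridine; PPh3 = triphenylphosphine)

diazido(ethylenediamine)(pyridine)(triphenylphosphine)tin(IV) nitrate

The 2 nitrate counter-ions carry a total charge of -2, so each complex ion is 2+.
Ligand charges: 1×ethylenediamine (neutral), 1×pyridine (neutral), 1×triphenylphosphine (neutral), 2×azido (-1 each); total -2. So Sn + (-2) = 2+, giving Sn = +4.
Ligands are named alphabetically: azido before ethylenediamine before pyridine before triphenylphosphine.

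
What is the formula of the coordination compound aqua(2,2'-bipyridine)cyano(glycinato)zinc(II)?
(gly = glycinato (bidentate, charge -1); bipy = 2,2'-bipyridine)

Ligands: 1 glycinato (gly, -1), 1 2,2'-bipyridine (bipy, neutral), 1 cyano (CN, -1), 1 aqua (H2O, neutral). Ligand charge sum = -2.
With Zn in oxidation state +2, the complex ion is [Zn...].

[Zn(bipy)(CN)(gly)(H2O)]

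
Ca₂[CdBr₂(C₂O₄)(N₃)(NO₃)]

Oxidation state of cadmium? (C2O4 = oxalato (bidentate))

+2

2 calcium outside the brackets (+2 each) → the complex ion is 4−.
Ligand charges: 1×N3 = -1; 2×Br = -2; 1×NO3 = -1; 1×C2O4 = -2; sum -6.
Cd + (-6) = 4− ⇒ Cd is +2.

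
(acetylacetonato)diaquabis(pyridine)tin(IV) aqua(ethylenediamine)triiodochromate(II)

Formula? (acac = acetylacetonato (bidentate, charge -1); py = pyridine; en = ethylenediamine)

[Sn(acac)(H2O)2(py)2][Cr(en)(H2O)I3]3

Cation [Sn…]: ligand charges -1, Sn(IV) ⇒ ion charge 3+.
Anion [Cr…]: ligand charges -3, Cr(II) ⇒ ion charge 1−.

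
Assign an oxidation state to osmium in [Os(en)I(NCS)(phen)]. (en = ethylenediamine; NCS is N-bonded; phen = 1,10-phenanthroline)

+2

No counter-ion: the bracketed complex is neutral.
Ligand charges: 1×en neutral; 1×NCS = -1; 1×phen neutral; 1×I = -1; sum -2.
Os + (-2) = 0 ⇒ Os is +2.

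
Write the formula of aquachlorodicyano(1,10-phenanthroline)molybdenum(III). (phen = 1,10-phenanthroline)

Ligands: 2 cyano (CN, -1), 1 chloro (Cl, -1), 1 1,10-phenanthroline (phen, neutral), 1 aqua (H2O, neutral). Ligand charge sum = -3.
With Mo in oxidation state +3, the complex ion is [Mo...].

[MoCl(CN)2(H2O)(phen)]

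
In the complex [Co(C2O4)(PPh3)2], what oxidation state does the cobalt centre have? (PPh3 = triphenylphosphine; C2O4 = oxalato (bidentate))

+2

No counter-ion: the bracketed complex is neutral.
Ligand charges: 2×PPh3 neutral; 1×C2O4 = -2; sum -2.
Co + (-2) = 0 ⇒ Co is +2.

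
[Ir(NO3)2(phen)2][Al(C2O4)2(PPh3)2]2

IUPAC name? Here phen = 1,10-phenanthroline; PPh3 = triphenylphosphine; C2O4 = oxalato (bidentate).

Both ions are complex: the cation is named first with the plain metal name, the anion second with the -ate form; each ion's ligands are alphabetised independently.
Aluminium is always +3 in its complexes; the anion's ligand charges sum to -4, so the complex anion is 1−.
With 2 anions per cation, the cation must be 2×1 = 2+.
Cation: ligand charges sum to -2; for the ion to be 2+, Ir = +4.

dinitratobis(1,10-phenanthroline)iridium(IV) dioxalatobis(triphenylphosphine)aluminate(III)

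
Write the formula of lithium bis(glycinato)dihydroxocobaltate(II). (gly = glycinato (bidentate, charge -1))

Li2[Co(gly)2(OH)2]

Ligands: 2 glycinato (gly, -1), 2 hydroxo (OH, -1). Ligand charge sum = -4.
With Co in oxidation state +2, the complex ion is [Co...]^2−.
Charge balance with lithium (+1) requires 1 complex ion per 2 lithium.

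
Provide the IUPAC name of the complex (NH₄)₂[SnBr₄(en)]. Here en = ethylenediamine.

ammonium tetrabromo(ethylenediamine)stannate(II)

The 2 ammonium counter-ions carry a total charge of +2, so each complex ion is 2−.
Ligand charges: 4×bromo (-1 each), 1×ethylenediamine (neutral); total -4. So Sn + (-4) = 2−, giving Sn = +2.
The complex ion is anionic, so tin takes the -ate form stannate(II).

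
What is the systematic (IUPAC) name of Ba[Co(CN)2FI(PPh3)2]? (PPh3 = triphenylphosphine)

The 1 barium counter-ion carries a total charge of +2, so each complex ion is 2−.
Ligand charges: 2×triphenylphosphine (neutral), 1×fluoro (-1 each), 1×iodo (-1 each), 2×cyano (-1 each); total -4. So Co + (-4) = 2−, giving Co = +2.
The complex ion is anionic, so cobalt takes the -ate form cobaltate(II).

barium dicyanofluoroiodobis(triphenylphosphine)cobaltate(II)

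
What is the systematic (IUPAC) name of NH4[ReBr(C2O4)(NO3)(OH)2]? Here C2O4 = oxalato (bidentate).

ammonium bromodihydroxonitratooxalatorhenate(V)

The 1 ammonium counter-ion carries a total charge of +1, so each complex ion is 1−.
Ligand charges: 2×hydroxo (-1 each), 1×oxalato (-2 each), 1×nitrato (-1 each), 1×bromo (-1 each); total -6. So Re + (-6) = 1−, giving Re = +5.
Ligands are named alphabetically: bromo before hydroxo before nitrato before oxalato.
The complex ion is anionic, so rhenium takes the -ate form rhenate(V).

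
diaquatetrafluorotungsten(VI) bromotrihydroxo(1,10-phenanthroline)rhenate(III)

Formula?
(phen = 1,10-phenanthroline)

Cation [W…]: ligand charges -4, W(VI) ⇒ ion charge 2+.
Anion [Re…]: ligand charges -4, Re(III) ⇒ ion charge 1−.
One 2+ cation requires 2 of the 1− anion.

[WF4(H2O)2][ReBr(OH)3(phen)]2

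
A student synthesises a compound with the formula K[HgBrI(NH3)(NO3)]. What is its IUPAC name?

potassium amminebromoiodonitratomercurate(II)

The 1 potassium counter-ion carries a total charge of +1, so each complex ion is 1−.
Ligand charges: 1×ammine (neutral), 1×bromo (-1 each), 1×iodo (-1 each), 1×nitrato (-1 each); total -3. So Hg + (-3) = 1−, giving Hg = +2.
Ligands are named alphabetically: ammine before bromo before iodo before nitrato.
The complex ion is anionic, so mercury takes the -ate form mercurate(II).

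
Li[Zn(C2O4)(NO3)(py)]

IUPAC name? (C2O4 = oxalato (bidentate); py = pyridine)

lithium nitratooxalato(pyridine)zincate(II)

The 1 lithium counter-ion carries a total charge of +1, so each complex ion is 1−.
Ligand charges: 1×oxalato (-2 each), 1×pyridine (neutral), 1×nitrato (-1 each); total -3. So Zn + (-3) = 1−, giving Zn = +2.
Ligands are named alphabetically: nitrato before oxalato before pyridine.
The complex ion is anionic, so zinc takes the -ate form zincate(II).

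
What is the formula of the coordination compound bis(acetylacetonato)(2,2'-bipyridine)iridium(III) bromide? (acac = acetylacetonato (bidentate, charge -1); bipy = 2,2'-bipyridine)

Ligands: 2 acetylacetonato (acac, -1), 1 2,2'-bipyridine (bipy, neutral). Ligand charge sum = -2.
Charge balance with bromide (-1) requires 1 complex ion per 1 bromide.

[Ir(acac)2(bipy)]Br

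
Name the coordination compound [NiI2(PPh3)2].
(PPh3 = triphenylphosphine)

There is no counter-ion, so the complex is neutral overall.
Ligand charges: 2×triphenylphosphine (neutral), 2×iodo (-1 each); total -2. So Ni + (-2) = 0, giving Ni = +2.
Ligands are named alphabetically: iodo before triphenylphosphine.

diiodobis(triphenylphosphine)nickel(II)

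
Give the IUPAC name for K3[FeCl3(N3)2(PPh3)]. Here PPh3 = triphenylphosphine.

The 3 potassium counter-ions carry a total charge of +3, so each complex ion is 3−.
Ligand charges: 3×chloro (-1 each), 1×triphenylphosphine (neutral), 2×azido (-1 each); total -5. So Fe + (-5) = 3−, giving Fe = +2.
Ligands are named alphabetically: azido before chloro before triphenylphosphine.
The complex ion is anionic, so iron takes the -ate form ferrate(II).

potassium diazidotrichloro(triphenylphosphine)ferrate(II)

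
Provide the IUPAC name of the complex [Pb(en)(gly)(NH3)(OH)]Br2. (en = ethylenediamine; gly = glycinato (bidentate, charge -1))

ammine(ethylenediamine)(glycinato)hydroxolead(IV) bromide

The 2 bromide counter-ions carry a total charge of -2, so each complex ion is 2+.
Ligand charges: 1×ethylenediamine (neutral), 1×glycinato (-1 each), 1×hydroxo (-1 each), 1×ammine (neutral); total -2. So Pb + (-2) = 2+, giving Pb = +4.
Ligands are named alphabetically: ammine before ethylenediamine before glycinato before hydroxo.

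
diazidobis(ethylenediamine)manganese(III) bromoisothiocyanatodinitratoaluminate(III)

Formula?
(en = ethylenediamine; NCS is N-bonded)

[Mn(en)2(N3)2][AlBr(NCS)(NO3)2]

Cation [Mn…]: ligand charges -2, Mn(III) ⇒ ion charge 1+.
Anion [Al…]: ligand charges -4, Al(III) ⇒ ion charge 1−.
One 1+ cation balances one 1− anion.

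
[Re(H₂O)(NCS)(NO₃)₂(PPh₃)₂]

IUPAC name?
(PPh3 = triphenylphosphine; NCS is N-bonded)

aquaisothiocyanatodinitratobis(triphenylphosphine)rhenium(III)

There is no counter-ion, so the complex is neutral overall.
Ligand charges: 2×triphenylphosphine (neutral), 2×nitrato (-1 each), 1×aqua (neutral), 1×isothiocyanato (-1 each); total -3. So Re + (-3) = 0, giving Re = +3.
Ligands are named alphabetically: aqua before isothiocyanato before nitrato before triphenylphosphine.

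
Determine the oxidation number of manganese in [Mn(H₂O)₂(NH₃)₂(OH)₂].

No counter-ion: the bracketed complex is neutral.
Ligand charges: 2×NH3 neutral; 2×H2O neutral; 2×OH = -2; sum -2.
Mn + (-2) = 0 ⇒ Mn is +2.

+2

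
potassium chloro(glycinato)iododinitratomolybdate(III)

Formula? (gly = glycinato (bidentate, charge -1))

Ligands: 1 iodo (I, -1), 2 nitrato (NO3, -1), 1 glycinato (gly, -1), 1 chloro (Cl, -1). Ligand charge sum = -5.
Charge balance with potassium (+1) requires 1 complex ion per 2 potassium.

K2[MoCl(gly)I(NO3)2]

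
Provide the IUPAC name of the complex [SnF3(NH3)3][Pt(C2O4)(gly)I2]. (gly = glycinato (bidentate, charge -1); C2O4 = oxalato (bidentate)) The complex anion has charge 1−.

triamminetrifluorotin(IV) (glycinato)diiodooxalatoplatinate(IV)

The complex anion is given as 1−; its ligand charges sum to -5, so Pt = +4.
A 1:1 salt means the cation carries the equal and opposite charge, 1+.
Cation: ligand charges sum to -3; for the ion to be 1+, Sn = +4.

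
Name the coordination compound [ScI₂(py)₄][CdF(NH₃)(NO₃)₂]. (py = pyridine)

Both ions are complex: the cation is named first with the plain metal name, the anion second with the -ate form; each ion's ligands are alphabetised independently.
Scandium is always +3 in its complexes; the cation's ligand charges sum to -2, so the complex cation is 1+.
A 1:1 salt means the anion carries the equal and opposite charge, 1−.
Anion: ligand charges sum to -3; for the ion to be 1−, Cd = +2.

diiodotetrakis(pyridine)scandium(III) amminefluorodinitratocadmate(II)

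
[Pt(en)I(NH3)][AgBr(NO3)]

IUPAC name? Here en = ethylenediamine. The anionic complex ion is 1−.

The complex anion is given as 1−; its ligand charges sum to -2, so Ag = +1.
A 1:1 salt means the cation carries the equal and opposite charge, 1+.
Cation: ligand charges sum to -1; for the ion to be 1+, Pt = +2.

ammine(ethylenediamine)iodoplatinum(II) bromonitratoargentate(I)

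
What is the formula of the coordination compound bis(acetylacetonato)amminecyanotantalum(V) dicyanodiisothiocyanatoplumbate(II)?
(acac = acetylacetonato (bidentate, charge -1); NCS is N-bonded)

[Ta(acac)2(CN)(NH3)][Pb(CN)2(NCS)2]

Cation [Ta…]: ligand charges -3, Ta(V) ⇒ ion charge 2+.
Anion [Pb…]: ligand charges -4, Pb(II) ⇒ ion charge 2−.
One 2+ cation balances one 2− anion.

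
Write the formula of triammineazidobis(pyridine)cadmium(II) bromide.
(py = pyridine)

[Cd(N3)(NH3)3(py)2]Br

Ligands: 1 azido (N3, -1), 3 ammine (NH3, neutral), 2 pyridine (py, neutral). Ligand charge sum = -1.
With Cd in oxidation state +2, the complex ion is [Cd...]^1+.
Charge balance with bromide (-1) requires 1 complex ion per 1 bromide.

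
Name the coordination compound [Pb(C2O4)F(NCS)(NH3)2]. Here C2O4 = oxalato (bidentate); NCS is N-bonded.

diamminefluoroisothiocyanatooxalatolead(IV)

There is no counter-ion, so the complex is neutral overall.
Ligand charges: 1×oxalato (-2 each), 2×ammine (neutral), 1×fluoro (-1 each), 1×isothiocyanato (-1 each); total -4. So Pb + (-4) = 0, giving Pb = +4.
Ligands are named alphabetically: ammine before fluoro before isothiocyanato before oxalato.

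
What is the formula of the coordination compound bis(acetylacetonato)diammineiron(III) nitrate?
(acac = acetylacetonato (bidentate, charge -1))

[Fe(acac)2(NH3)2]NO3

Ligands: 2 acetylacetonato (acac, -1), 2 ammine (NH3, neutral). Ligand charge sum = -2.
With Fe in oxidation state +3, the complex ion is [Fe...]^1+.
Charge balance with nitrate (-1) requires 1 complex ion per 1 nitrate.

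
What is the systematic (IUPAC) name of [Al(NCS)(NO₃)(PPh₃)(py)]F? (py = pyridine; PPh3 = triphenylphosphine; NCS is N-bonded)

The 1 fluoride counter-ion carries a total charge of -1, so each complex ion is 1+.
Ligand charges: 1×pyridine (neutral), 1×nitrato (-1 each), 1×triphenylphosphine (neutral), 1×isothiocyanato (-1 each); total -2. So Al + (-2) = 1+, giving Al = +3.
Ligands are named alphabetically: isothiocyanato before nitrato before pyridine before triphenylphosphine.

isothiocyanatonitrato(pyridine)(triphenylphosphine)aluminium(III) fluoride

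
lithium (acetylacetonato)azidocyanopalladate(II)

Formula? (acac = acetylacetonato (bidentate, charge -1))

Ligands: 1 acetylacetonato (acac, -1), 1 azido (N3, -1), 1 cyano (CN, -1). Ligand charge sum = -3.
With Pd in oxidation state +2, the complex ion is [Pd...]^1−.
Charge balance with lithium (+1) requires 1 complex ion per 1 lithium.

Li[Pd(acac)(CN)(N3)]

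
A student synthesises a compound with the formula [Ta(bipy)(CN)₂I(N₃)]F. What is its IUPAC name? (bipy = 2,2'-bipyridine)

azido(2,2'-bipyridine)dicyanoiodotantalum(V) fluoride

The 1 fluoride counter-ion carries a total charge of -1, so each complex ion is 1+.
Ligand charges: 1×azido (-1 each), 1×iodo (-1 each), 1×2,2'-bipyridine (neutral), 2×cyano (-1 each); total -4. So Ta + (-4) = 1+, giving Ta = +5.
Ligands are named alphabetically: azido before bipyridine before cyano before iodo.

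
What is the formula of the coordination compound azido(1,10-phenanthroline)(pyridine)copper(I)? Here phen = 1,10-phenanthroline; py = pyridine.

Ligands: 1 azido (N3, -1), 1 1,10-phenanthroline (phen, neutral), 1 pyridine (py, neutral). Ligand charge sum = -1.
With Cu in oxidation state +1, the complex ion is [Cu...].

[Cu(N3)(phen)(py)]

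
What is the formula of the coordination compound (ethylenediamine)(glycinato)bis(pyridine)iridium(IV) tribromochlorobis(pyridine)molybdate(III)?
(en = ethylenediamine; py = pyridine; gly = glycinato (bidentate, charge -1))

[Ir(en)(gly)(py)2][MoBr3Cl(py)2]3

Cation [Ir…]: ligand charges -1, Ir(IV) ⇒ ion charge 3+.
Anion [Mo…]: ligand charges -4, Mo(III) ⇒ ion charge 1−.
One 3+ cation requires 3 of the 1− anion.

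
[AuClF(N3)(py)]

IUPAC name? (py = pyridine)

There is no counter-ion, so the complex is neutral overall.
Ligand charges: 1×pyridine (neutral), 1×fluoro (-1 each), 1×azido (-1 each), 1×chloro (-1 each); total -3. So Au + (-3) = 0, giving Au = +3.
Ligands are named alphabetically: azido before chloro before fluoro before pyridine.

azidochlorofluoro(pyridine)gold(III)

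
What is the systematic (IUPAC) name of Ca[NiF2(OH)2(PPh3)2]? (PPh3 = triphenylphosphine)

The 1 calcium counter-ion carries a total charge of +2, so each complex ion is 2−.
Ligand charges: 2×triphenylphosphine (neutral), 2×fluoro (-1 each), 2×hydroxo (-1 each); total -4. So Ni + (-4) = 2−, giving Ni = +2.
The complex ion is anionic, so nickel takes the -ate form nickelate(II).

calcium difluorodihydroxobis(triphenylphosphine)nickelate(II)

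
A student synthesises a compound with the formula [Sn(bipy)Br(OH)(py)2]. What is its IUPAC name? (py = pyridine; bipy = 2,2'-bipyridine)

There is no counter-ion, so the complex is neutral overall.
Ligand charges: 1×bromo (-1 each), 2×pyridine (neutral), 1×2,2'-bipyridine (neutral), 1×hydroxo (-1 each); total -2. So Sn + (-2) = 0, giving Sn = +2.
Ligands are named alphabetically: bipyridine before bromo before hydroxo before pyridine.

(2,2'-bipyridine)bromohydroxobis(pyridine)tin(II)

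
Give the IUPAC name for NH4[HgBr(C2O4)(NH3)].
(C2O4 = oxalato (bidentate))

ammonium amminebromooxalatomercurate(II)

The 1 ammonium counter-ion carries a total charge of +1, so each complex ion is 1−.
Ligand charges: 1×bromo (-1 each), 1×ammine (neutral), 1×oxalato (-2 each); total -3. So Hg + (-3) = 1−, giving Hg = +2.
Ligands are named alphabetically: ammine before bromo before oxalato.
The complex ion is anionic, so mercury takes the -ate form mercurate(II).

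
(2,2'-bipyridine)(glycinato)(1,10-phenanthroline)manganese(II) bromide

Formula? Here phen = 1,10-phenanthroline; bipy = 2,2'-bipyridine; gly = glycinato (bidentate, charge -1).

Ligands: 1 1,10-phenanthroline (phen, neutral), 1 2,2'-bipyridine (bipy, neutral), 1 glycinato (gly, -1). Ligand charge sum = -1.
With Mn in oxidation state +2, the complex ion is [Mn...]^1+.
Charge balance with bromide (-1) requires 1 complex ion per 1 bromide.

[Mn(bipy)(gly)(phen)]Br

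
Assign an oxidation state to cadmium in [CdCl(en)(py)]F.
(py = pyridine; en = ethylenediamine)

+2

1 fluoride outside the brackets (-1 each) → the complex ion is 1+.
Ligand charges: 1×py neutral; 1×Cl = -1; 1×en neutral; sum -1.
Cd + (-1) = 1+ ⇒ Cd is +2.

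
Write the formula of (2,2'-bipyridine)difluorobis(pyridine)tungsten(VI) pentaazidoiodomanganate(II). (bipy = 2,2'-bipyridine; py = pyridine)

[W(bipy)F2(py)2][MnI(N3)5]

Cation [W…]: ligand charges -2, W(VI) ⇒ ion charge 4+.
Anion [Mn…]: ligand charges -6, Mn(II) ⇒ ion charge 4−.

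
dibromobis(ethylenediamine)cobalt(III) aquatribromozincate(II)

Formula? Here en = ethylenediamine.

[CoBr2(en)2][ZnBr3(H2O)]

Cation [Co…]: ligand charges -2, Co(III) ⇒ ion charge 1+.
Anion [Zn…]: ligand charges -3, Zn(II) ⇒ ion charge 1−.
One 1+ cation balances one 1− anion.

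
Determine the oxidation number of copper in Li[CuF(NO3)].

+1

1 lithium outside the brackets (+1 each) → the complex ion is 1−.
Ligand charges: 1×F = -1; 1×NO3 = -1; sum -2.
Cu + (-2) = 1− ⇒ Cu is +1.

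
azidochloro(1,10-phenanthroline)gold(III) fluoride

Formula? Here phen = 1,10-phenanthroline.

Ligands: 1 1,10-phenanthroline (phen, neutral), 1 azido (N3, -1), 1 chloro (Cl, -1). Ligand charge sum = -2.
With Au in oxidation state +3, the complex ion is [Au...]^1+.
Charge balance with fluoride (-1) requires 1 complex ion per 1 fluoride.

[AuCl(N3)(phen)]F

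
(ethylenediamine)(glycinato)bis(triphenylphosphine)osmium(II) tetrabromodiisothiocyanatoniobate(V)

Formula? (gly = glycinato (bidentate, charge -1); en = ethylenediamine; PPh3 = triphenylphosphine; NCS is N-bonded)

[Os(en)(gly)(PPh3)2][NbBr4(NCS)2]

Cation [Os…]: ligand charges -1, Os(II) ⇒ ion charge 1+.
Anion [Nb…]: ligand charges -6, Nb(V) ⇒ ion charge 1−.
One 1+ cation balances one 1− anion.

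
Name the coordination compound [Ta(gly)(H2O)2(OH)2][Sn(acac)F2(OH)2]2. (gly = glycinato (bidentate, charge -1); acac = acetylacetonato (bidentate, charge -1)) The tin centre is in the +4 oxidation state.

diaqua(glycinato)dihydroxotantalum(V) (acetylacetonato)difluorodihydroxostannate(IV)

Both ions are complex: the cation is named first with the plain metal name, the anion second with the -ate form; each ion's ligands are alphabetised independently.
Sn is given as +4; the anion's ligand charges sum to -5, so the complex anion is 1−.
With 2 anions per cation, the cation must be 2×1 = 2+.
Cation: ligand charges sum to -3; for the ion to be 2+, Ta = +5.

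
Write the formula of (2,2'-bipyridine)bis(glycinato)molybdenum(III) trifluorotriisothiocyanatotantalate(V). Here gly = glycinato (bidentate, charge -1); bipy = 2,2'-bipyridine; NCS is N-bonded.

Cation [Mo…]: ligand charges -2, Mo(III) ⇒ ion charge 1+.
Anion [Ta…]: ligand charges -6, Ta(V) ⇒ ion charge 1−.

[Mo(bipy)(gly)2][TaF3(NCS)3]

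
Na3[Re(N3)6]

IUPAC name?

sodium hexaazidorhenate(III)

The 3 sodium counter-ions carry a total charge of +3, so each complex ion is 3−.
Ligand charges: 6×azido (-1 each); total -6. So Re + (-6) = 3−, giving Re = +3.
The complex ion is anionic, so rhenium takes the -ate form rhenate(III).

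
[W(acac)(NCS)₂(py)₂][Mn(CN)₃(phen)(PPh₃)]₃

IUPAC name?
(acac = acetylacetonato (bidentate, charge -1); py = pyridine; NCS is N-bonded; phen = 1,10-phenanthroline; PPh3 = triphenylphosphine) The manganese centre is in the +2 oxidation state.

(acetylacetonato)diisothiocyanatobis(pyridine)tungsten(VI) tricyano(1,10-phenanthroline)(triphenylphosphine)manganate(II)

Mn is given as +2; the anion's ligand charges sum to -3, so the complex anion is 1−.
With 3 anions per cation, the cation must be 3×1 = 3+.
Cation: ligand charges sum to -3; for the ion to be 3+, W = +6.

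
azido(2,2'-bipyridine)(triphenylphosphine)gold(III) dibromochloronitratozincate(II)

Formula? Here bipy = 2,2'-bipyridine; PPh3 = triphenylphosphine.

Cation [Au…]: ligand charges -1, Au(III) ⇒ ion charge 2+.
Anion [Zn…]: ligand charges -4, Zn(II) ⇒ ion charge 2−.

[Au(bipy)(N3)(PPh3)][ZnBr2Cl(NO3)]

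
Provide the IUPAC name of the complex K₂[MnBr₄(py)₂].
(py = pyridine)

The 2 potassium counter-ions carry a total charge of +2, so each complex ion is 2−.
Ligand charges: 2×pyridine (neutral), 4×bromo (-1 each); total -4. So Mn + (-4) = 2−, giving Mn = +2.
The complex ion is anionic, so manganese takes the -ate form manganate(II).

potassium tetrabromobis(pyridine)manganate(II)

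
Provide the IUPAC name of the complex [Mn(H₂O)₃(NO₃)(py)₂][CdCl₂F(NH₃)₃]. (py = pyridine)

Both ions are complex: the cation is named first with the plain metal name, the anion second with the -ate form; each ion's ligands are alphabetised independently.
Cadmium is always +2 in its complexes; the anion's ligand charges sum to -3, so the complex anion is 1−.
A 1:1 salt means the cation carries the equal and opposite charge, 1+.
Cation: ligand charges sum to -1; for the ion to be 1+, Mn = +2.

triaquanitratobis(pyridine)manganese(II) triamminedichlorofluorocadmate(II)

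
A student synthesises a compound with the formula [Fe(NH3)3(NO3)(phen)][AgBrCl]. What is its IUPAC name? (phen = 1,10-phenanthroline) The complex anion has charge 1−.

Both ions are complex: the cation is named first with the plain metal name, the anion second with the -ate form; each ion's ligands are alphabetised independently.
The complex anion is given as 1−; its ligand charges sum to -2, so Ag = +1.
A 1:1 salt means the cation carries the equal and opposite charge, 1+.
Cation: ligand charges sum to -1; for the ion to be 1+, Fe = +2.

triamminenitrato(1,10-phenanthroline)iron(II) bromochloroargentate(I)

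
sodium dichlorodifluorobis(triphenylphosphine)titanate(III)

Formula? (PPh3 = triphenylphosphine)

Na[TiCl2F2(PPh3)2]

Ligands: 2 triphenylphosphine (PPh3, neutral), 2 fluoro (F, -1), 2 chloro (Cl, -1). Ligand charge sum = -4.
With Ti in oxidation state +3, the complex ion is [Ti...]^1−.
Charge balance with sodium (+1) requires 1 complex ion per 1 sodium.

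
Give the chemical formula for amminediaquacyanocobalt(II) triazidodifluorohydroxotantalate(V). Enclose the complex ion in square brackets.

Cation [Co…]: ligand charges -1, Co(II) ⇒ ion charge 1+.
Anion [Ta…]: ligand charges -6, Ta(V) ⇒ ion charge 1−.
One 1+ cation balances one 1− anion.

[Co(CN)(H2O)2(NH3)][TaF2(N3)3(OH)]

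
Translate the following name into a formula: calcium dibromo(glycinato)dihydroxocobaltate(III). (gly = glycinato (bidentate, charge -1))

Ca[CoBr2(gly)(OH)2]

Ligands: 2 hydroxo (OH, -1), 2 bromo (Br, -1), 1 glycinato (gly, -1). Ligand charge sum = -5.
With Co in oxidation state +3, the complex ion is [Co...]^2−.
Charge balance with calcium (+2) requires 1 complex ion per 1 calcium.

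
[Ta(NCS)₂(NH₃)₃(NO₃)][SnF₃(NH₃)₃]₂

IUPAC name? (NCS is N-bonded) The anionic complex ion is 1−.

triamminediisothiocyanatonitratotantalum(V) triamminetrifluorostannate(II)

The complex anion is given as 1−; its ligand charges sum to -3, so Sn = +2.
With 2 anions per cation, the cation must be 2×1 = 2+.
Cation: ligand charges sum to -3; for the ion to be 2+, Ta = +5.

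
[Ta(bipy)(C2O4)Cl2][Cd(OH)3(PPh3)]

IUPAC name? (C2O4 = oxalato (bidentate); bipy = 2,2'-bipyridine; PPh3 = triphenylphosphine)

(2,2'-bipyridine)dichlorooxalatotantalum(V) trihydroxo(triphenylphosphine)cadmate(II)

Cadmium is always +2 in its complexes; the anion's ligand charges sum to -3, so the complex anion is 1−.
A 1:1 salt means the cation carries the equal and opposite charge, 1+.
Cation: ligand charges sum to -4; for the ion to be 1+, Ta = +5.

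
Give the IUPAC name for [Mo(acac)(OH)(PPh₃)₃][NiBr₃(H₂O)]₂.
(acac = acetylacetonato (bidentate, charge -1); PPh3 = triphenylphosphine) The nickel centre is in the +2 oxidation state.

Both ions are complex: the cation is named first with the plain metal name, the anion second with the -ate form; each ion's ligands are alphabetised independently.
Ni is given as +2; the anion's ligand charges sum to -3, so the complex anion is 1−.
With 2 anions per cation, the cation must be 2×1 = 2+.
Cation: ligand charges sum to -2; for the ion to be 2+, Mo = +4.

(acetylacetonato)hydroxotris(triphenylphosphine)molybdenum(IV) aquatribromonickelate(II)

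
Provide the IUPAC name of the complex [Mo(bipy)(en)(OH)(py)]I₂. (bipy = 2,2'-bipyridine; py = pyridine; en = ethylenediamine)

(2,2'-bipyridine)(ethylenediamine)hydroxo(pyridine)molybdenum(III) iodide

The 2 iodide counter-ions carry a total charge of -2, so each complex ion is 2+.
Ligand charges: 1×hydroxo (-1 each), 1×2,2'-bipyridine (neutral), 1×pyridine (neutral), 1×ethylenediamine (neutral); total -1. So Mo + (-1) = 2+, giving Mo = +3.
Ligands are named alphabetically: bipyridine before ethylenediamine before hydroxo before pyridine.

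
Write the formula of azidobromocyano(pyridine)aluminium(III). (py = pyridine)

[AlBr(CN)(N3)(py)]

Ligands: 1 pyridine (py, neutral), 1 azido (N3, -1), 1 bromo (Br, -1), 1 cyano (CN, -1). Ligand charge sum = -3.
With Al in oxidation state +3, the complex ion is [Al...].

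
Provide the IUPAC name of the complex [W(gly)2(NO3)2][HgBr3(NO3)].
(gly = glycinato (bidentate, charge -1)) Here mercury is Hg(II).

Both ions are complex: the cation is named first with the plain metal name, the anion second with the -ate form; each ion's ligands are alphabetised independently.
Hg is given as +2; the anion's ligand charges sum to -4, so the complex anion is 2−.
A 1:1 salt means the cation carries the equal and opposite charge, 2+.
Cation: ligand charges sum to -4; for the ion to be 2+, W = +6.

bis(glycinato)dinitratotungsten(VI) tribromonitratomercurate(II)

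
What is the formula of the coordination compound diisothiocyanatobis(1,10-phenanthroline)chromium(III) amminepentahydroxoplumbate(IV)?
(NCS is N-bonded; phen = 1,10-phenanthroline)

[Cr(NCS)2(phen)2][Pb(NH3)(OH)5]

Cation [Cr…]: ligand charges -2, Cr(III) ⇒ ion charge 1+.
Anion [Pb…]: ligand charges -5, Pb(IV) ⇒ ion charge 1−.
One 1+ cation balances one 1− anion.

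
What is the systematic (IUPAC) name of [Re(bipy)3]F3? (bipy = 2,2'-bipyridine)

tris(2,2'-bipyridine)rhenium(III) fluoride

The 3 fluoride counter-ions carry a total charge of -3, so each complex ion is 3+.
Ligand charges: 3×2,2'-bipyridine (neutral); total 0. So Re + (0) = 3+, giving Re = +3.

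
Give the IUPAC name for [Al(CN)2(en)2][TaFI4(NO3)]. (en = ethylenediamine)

Both ions are complex: the cation is named first with the plain metal name, the anion second with the -ate form; each ion's ligands are alphabetised independently.
Aluminium is always +3 in its complexes; the cation's ligand charges sum to -2, so the complex cation is 1+.
A 1:1 salt means the anion carries the equal and opposite charge, 1−.
Anion: ligand charges sum to -6; for the ion to be 1−, Ta = +5.

dicyanobis(ethylenediamine)aluminium(III) fluorotetraiodonitratotantalate(V)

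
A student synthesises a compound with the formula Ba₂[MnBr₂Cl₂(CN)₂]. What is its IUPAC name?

barium dibromodichlorodicyanomanganate(II)

The 2 barium counter-ions carry a total charge of +4, so each complex ion is 4−.
Ligand charges: 2×bromo (-1 each), 2×cyano (-1 each), 2×chloro (-1 each); total -6. So Mn + (-6) = 4−, giving Mn = +2.
Ligands are named alphabetically: bromo before chloro before cyano.
The complex ion is anionic, so manganese takes the -ate form manganate(II).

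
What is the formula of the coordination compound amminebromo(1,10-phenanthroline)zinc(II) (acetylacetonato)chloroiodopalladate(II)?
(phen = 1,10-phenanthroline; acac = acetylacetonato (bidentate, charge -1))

Cation [Zn…]: ligand charges -1, Zn(II) ⇒ ion charge 1+.
Anion [Pd…]: ligand charges -3, Pd(II) ⇒ ion charge 1−.
One 1+ cation balances one 1− anion.

[ZnBr(NH3)(phen)][Pd(acac)ClI]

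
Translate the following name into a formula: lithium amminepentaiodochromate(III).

Li2[CrI5(NH3)]

Ligands: 1 ammine (NH3, neutral), 5 iodo (I, -1). Ligand charge sum = -5.
Charge balance with lithium (+1) requires 1 complex ion per 2 lithium.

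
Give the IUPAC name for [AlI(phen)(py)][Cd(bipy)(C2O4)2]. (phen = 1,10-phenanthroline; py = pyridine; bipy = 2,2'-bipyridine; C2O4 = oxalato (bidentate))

iodo(1,10-phenanthroline)(pyridine)aluminium(III) (2,2'-bipyridine)dioxalatocadmate(II)

Both ions are complex: the cation is named first with the plain metal name, the anion second with the -ate form; each ion's ligands are alphabetised independently.
Cadmium is always +2 in its complexes; the anion's ligand charges sum to -4, so the complex anion is 2−.
A 1:1 salt means the cation carries the equal and opposite charge, 2+.
Cation: ligand charges sum to -1; for the ion to be 2+, Al = +3.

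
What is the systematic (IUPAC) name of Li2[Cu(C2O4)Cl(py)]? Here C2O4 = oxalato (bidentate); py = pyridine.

The 2 lithium counter-ions carry a total charge of +2, so each complex ion is 2−.
Ligand charges: 1×oxalato (-2 each), 1×chloro (-1 each), 1×pyridine (neutral); total -3. So Cu + (-3) = 2−, giving Cu = +1.
Ligands are named alphabetically: chloro before oxalato before pyridine.
The complex ion is anionic, so copper takes the -ate form cuprate(I).

lithium chlorooxalato(pyridine)cuprate(I)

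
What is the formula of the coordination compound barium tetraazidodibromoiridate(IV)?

Ligands: 2 bromo (Br, -1), 4 azido (N3, -1). Ligand charge sum = -6.
With Ir in oxidation state +4, the complex ion is [Ir...]^2−.
Charge balance with barium (+2) requires 1 complex ion per 1 barium.

Ba[IrBr2(N3)4]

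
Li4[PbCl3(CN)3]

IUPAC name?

lithium trichlorotricyanoplumbate(II)

The 4 lithium counter-ions carry a total charge of +4, so each complex ion is 4−.
Ligand charges: 3×chloro (-1 each), 3×cyano (-1 each); total -6. So Pb + (-6) = 4−, giving Pb = +2.
The complex ion is anionic, so lead takes the -ate form plumbate(II).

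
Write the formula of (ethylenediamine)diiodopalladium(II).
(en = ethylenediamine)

[Pd(en)I2]

Ligands: 2 iodo (I, -1), 1 ethylenediamine (en, neutral). Ligand charge sum = -2.
With Pd in oxidation state +2, the complex ion is [Pd...].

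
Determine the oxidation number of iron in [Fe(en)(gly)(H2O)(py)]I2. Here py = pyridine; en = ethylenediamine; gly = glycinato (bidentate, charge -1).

2 iodide outside the brackets (-1 each) → the complex ion is 2+.
Ligand charges: 1×py neutral; 1×en neutral; 1×H2O neutral; 1×gly = -1; sum -1.
Fe + (-1) = 2+ ⇒ Fe is +3.

+3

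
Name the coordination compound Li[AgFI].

The 1 lithium counter-ion carries a total charge of +1, so each complex ion is 1−.
Ligand charges: 1×fluoro (-1 each), 1×iodo (-1 each); total -2. So Ag + (-2) = 1−, giving Ag = +1.
Ligands are named alphabetically: fluoro before iodo.
The complex ion is anionic, so silver takes the -ate form argentate(I).

lithium fluoroiodoargentate(I)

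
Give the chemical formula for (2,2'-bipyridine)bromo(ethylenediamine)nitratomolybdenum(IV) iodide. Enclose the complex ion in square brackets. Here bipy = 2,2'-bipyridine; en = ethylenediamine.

[Mo(bipy)Br(en)(NO3)]I2

Ligands: 1 2,2'-bipyridine (bipy, neutral), 1 nitrato (NO3, -1), 1 ethylenediamine (en, neutral), 1 bromo (Br, -1). Ligand charge sum = -2.
With Mo in oxidation state +4, the complex ion is [Mo...]^2+.
Charge balance with iodide (-1) requires 1 complex ion per 2 iodide.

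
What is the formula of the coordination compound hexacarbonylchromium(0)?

Ligands: 6 carbonyl (CO, neutral). Ligand charge sum = 0.
With Cr in oxidation state 0, the complex ion is [Cr...].

[Cr(CO)6]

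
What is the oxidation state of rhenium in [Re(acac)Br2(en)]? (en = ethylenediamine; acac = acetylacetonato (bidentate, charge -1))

+3

No counter-ion: the bracketed complex is neutral.
Ligand charges: 1×en neutral; 2×Br = -2; 1×acac = -1; sum -3.
Re + (-3) = 0 ⇒ Re is +3.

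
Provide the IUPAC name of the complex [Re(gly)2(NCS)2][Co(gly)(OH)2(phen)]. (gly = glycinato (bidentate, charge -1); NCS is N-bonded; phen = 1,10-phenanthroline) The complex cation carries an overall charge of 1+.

bis(glycinato)diisothiocyanatorhenium(V) (glycinato)dihydroxo(1,10-phenanthroline)cobaltate(II)

Both ions are complex: the cation is named first with the plain metal name, the anion second with the -ate form; each ion's ligands are alphabetised independently.
The complex cation is given as 1+; its ligand charges sum to -4, so Re = +5.
A 1:1 salt means the anion carries the equal and opposite charge, 1−.
Anion: ligand charges sum to -3; for the ion to be 1−, Co = +2.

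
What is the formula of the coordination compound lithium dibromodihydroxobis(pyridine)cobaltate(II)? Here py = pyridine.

Li2[CoBr2(OH)2(py)2]

Ligands: 2 hydroxo (OH, -1), 2 bromo (Br, -1), 2 pyridine (py, neutral). Ligand charge sum = -4.
With Co in oxidation state +2, the complex ion is [Co...]^2−.
Charge balance with lithium (+1) requires 1 complex ion per 2 lithium.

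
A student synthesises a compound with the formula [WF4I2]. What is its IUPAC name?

tetrafluorodiiodotungsten(VI)

There is no counter-ion, so the complex is neutral overall.
Ligand charges: 2×iodo (-1 each), 4×fluoro (-1 each); total -6. So W + (-6) = 0, giving W = +6.
Ligands are named alphabetically: fluoro before iodo.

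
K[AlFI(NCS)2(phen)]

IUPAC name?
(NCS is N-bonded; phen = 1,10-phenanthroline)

potassium fluoroiododiisothiocyanato(1,10-phenanthroline)aluminate(III)

The 1 potassium counter-ion carries a total charge of +1, so each complex ion is 1−.
Ligand charges: 2×isothiocyanato (-1 each), 1×1,10-phenanthroline (neutral), 1×iodo (-1 each), 1×fluoro (-1 each); total -4. So Al + (-4) = 1−, giving Al = +3.
Ligands are named alphabetically: fluoro before iodo before isothiocyanato before phenanthroline.
The complex ion is anionic, so aluminium takes the -ate form aluminate(III).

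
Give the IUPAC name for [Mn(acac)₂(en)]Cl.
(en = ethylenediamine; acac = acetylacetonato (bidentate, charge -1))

bis(acetylacetonato)(ethylenediamine)manganese(III) chloride

The 1 chloride counter-ion carries a total charge of -1, so each complex ion is 1+.
Ligand charges: 1×ethylenediamine (neutral), 2×acetylacetonato (-1 each); total -2. So Mn + (-2) = 1+, giving Mn = +3.
Ligands are named alphabetically: acetylacetonato before ethylenediamine.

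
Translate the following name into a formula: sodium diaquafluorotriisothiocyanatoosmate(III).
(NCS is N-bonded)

Na[OsF(H2O)2(NCS)3]

Ligands: 2 aqua (H2O, neutral), 1 fluoro (F, -1), 3 isothiocyanato (NCS, -1). Ligand charge sum = -4.
With Os in oxidation state +3, the complex ion is [Os...]^1−.
Charge balance with sodium (+1) requires 1 complex ion per 1 sodium.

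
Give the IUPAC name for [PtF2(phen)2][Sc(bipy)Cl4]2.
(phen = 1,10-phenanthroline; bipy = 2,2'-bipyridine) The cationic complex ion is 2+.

The complex cation is given as 2+; its ligand charges sum to -2, so Pt = +4.
With 2 anions per cation, each anion must be 2/2 = 1−.
Anion: ligand charges sum to -4; for the ion to be 1−, Sc = +3.

difluorobis(1,10-phenanthroline)platinum(IV) (2,2'-bipyridine)tetrachloroscandate(III)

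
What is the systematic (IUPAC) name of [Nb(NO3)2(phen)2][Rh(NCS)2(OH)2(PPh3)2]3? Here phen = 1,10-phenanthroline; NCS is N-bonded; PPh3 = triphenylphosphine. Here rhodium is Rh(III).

Rh is given as +3; the anion's ligand charges sum to -4, so the complex anion is 1−.
With 3 anions per cation, the cation must be 3×1 = 3+.
Cation: ligand charges sum to -2; for the ion to be 3+, Nb = +5.

dinitratobis(1,10-phenanthroline)niobium(V) dihydroxodiisothiocyanatobis(triphenylphosphine)rhodate(III)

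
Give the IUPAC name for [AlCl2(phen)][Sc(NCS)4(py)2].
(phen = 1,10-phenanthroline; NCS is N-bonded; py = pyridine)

Both ions are complex: the cation is named first with the plain metal name, the anion second with the -ate form; each ion's ligands are alphabetised independently.
Scandium is always +3 in its complexes; the anion's ligand charges sum to -4, so the complex anion is 1−.
A 1:1 salt means the cation carries the equal and opposite charge, 1+.
Cation: ligand charges sum to -2; for the ion to be 1+, Al = +3.

dichloro(1,10-phenanthroline)aluminium(III) tetraisothiocyanatobis(pyridine)scandate(III)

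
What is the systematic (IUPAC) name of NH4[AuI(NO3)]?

The 1 ammonium counter-ion carries a total charge of +1, so each complex ion is 1−.
Ligand charges: 1×nitrato (-1 each), 1×iodo (-1 each); total -2. So Au + (-2) = 1−, giving Au = +1.
Ligands are named alphabetically: iodo before nitrato.
The complex ion is anionic, so gold takes the -ate form aurate(I).

ammonium iodonitratoaurate(I)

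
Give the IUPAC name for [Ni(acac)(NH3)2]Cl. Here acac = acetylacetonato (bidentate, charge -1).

(acetylacetonato)diamminenickel(II) chloride

The 1 chloride counter-ion carries a total charge of -1, so each complex ion is 1+.
Ligand charges: 2×ammine (neutral), 1×acetylacetonato (-1 each); total -1. So Ni + (-1) = 1+, giving Ni = +2.
Ligands are named alphabetically: acetylacetonato before ammine.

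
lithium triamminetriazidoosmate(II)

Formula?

Ligands: 3 azido (N3, -1), 3 ammine (NH3, neutral). Ligand charge sum = -3.
With Os in oxidation state +2, the complex ion is [Os...]^1−.
Charge balance with lithium (+1) requires 1 complex ion per 1 lithium.

Li[Os(N3)3(NH3)3]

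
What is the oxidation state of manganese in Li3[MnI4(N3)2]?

+3

3 lithium outside the brackets (+1 each) → the complex ion is 3−.
Ligand charges: 2×N3 = -2; 4×I = -4; sum -6.
Mn + (-6) = 3− ⇒ Mn is +3.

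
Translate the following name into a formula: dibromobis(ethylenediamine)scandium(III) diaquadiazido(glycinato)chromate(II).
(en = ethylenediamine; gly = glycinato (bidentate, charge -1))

Cation [Sc…]: ligand charges -2, Sc(III) ⇒ ion charge 1+.
Anion [Cr…]: ligand charges -3, Cr(II) ⇒ ion charge 1−.
One 1+ cation balances one 1− anion.

[ScBr2(en)2][Cr(gly)(H2O)2(N3)2]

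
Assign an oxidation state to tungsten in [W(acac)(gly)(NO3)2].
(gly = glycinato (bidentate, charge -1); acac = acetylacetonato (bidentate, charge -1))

No counter-ion: the bracketed complex is neutral.
Ligand charges: 1×gly = -1; 2×NO3 = -2; 1×acac = -1; sum -4.
W + (-4) = 0 ⇒ W is +4.

+4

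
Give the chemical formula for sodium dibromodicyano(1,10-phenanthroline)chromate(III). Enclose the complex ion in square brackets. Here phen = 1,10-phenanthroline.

Na[CrBr2(CN)2(phen)]

Ligands: 1 1,10-phenanthroline (phen, neutral), 2 bromo (Br, -1), 2 cyano (CN, -1). Ligand charge sum = -4.
With Cr in oxidation state +3, the complex ion is [Cr...]^1−.
Charge balance with sodium (+1) requires 1 complex ion per 1 sodium.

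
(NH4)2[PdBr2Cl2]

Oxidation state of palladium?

+2

2 ammonium outside the brackets (+1 each) → the complex ion is 2−.
Ligand charges: 2×Br = -2; 2×Cl = -2; sum -4.
Pd + (-4) = 2− ⇒ Pd is +2.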